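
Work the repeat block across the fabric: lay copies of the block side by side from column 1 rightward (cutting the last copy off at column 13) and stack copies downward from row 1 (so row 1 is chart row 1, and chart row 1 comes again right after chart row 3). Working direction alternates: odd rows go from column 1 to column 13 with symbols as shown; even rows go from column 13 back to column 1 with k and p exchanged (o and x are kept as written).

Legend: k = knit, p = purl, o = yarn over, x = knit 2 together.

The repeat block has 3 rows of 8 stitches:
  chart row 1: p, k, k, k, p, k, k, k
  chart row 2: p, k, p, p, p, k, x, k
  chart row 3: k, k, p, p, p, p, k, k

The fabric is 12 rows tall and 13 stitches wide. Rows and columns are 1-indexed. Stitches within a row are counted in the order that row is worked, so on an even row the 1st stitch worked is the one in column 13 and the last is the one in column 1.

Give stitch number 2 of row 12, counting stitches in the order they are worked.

For row 12: chart row = ((12-1) mod 3) + 1 = 3; this is a WS (even) row.
Chart row 3 tiled across columns 1-13: k k p p p p k k k k p p p
WS: work from column 13 back to column 1 (reverse the tiled row), swapping k<->p (o and x unchanged).
Row 12 as worked: k k k p p p p k k k k p p
Counting 2 along the worked row gives k.

Result:
k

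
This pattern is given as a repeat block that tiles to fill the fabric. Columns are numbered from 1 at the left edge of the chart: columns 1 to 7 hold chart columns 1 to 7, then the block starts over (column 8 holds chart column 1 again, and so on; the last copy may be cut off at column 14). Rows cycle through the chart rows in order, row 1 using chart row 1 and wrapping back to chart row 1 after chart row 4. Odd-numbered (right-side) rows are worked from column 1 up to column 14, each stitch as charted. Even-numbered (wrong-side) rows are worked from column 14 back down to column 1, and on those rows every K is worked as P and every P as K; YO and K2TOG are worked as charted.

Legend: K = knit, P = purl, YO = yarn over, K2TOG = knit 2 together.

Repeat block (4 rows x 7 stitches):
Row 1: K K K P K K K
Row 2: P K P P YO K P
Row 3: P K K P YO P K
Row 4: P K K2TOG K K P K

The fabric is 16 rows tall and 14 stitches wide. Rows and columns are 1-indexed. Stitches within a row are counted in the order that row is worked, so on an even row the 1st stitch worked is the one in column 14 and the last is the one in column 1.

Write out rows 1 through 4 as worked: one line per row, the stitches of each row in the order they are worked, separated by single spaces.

Row 1: chart row 1, RS - tile across columns 1-14 and work as-is.
Row 2: chart row 2, WS - tiled (columns 1-14): P K P P YO K P P K P P YO K P; work from column 14 back to 1 with K<->P swapped.
Row 3: chart row 3, RS - tile across columns 1-14 and work as-is.
Row 4: chart row 4, WS - tiled (columns 1-14): P K K2TOG K K P K P K K2TOG K K P K; work from column 14 back to 1 with K<->P swapped.

Rows as worked:
K K K P K K K K K K P K K K
K P YO K K P K K P YO K K P K
P K K P YO P K P K K P YO P K
P K P P K2TOG P K P K P P K2TOG P K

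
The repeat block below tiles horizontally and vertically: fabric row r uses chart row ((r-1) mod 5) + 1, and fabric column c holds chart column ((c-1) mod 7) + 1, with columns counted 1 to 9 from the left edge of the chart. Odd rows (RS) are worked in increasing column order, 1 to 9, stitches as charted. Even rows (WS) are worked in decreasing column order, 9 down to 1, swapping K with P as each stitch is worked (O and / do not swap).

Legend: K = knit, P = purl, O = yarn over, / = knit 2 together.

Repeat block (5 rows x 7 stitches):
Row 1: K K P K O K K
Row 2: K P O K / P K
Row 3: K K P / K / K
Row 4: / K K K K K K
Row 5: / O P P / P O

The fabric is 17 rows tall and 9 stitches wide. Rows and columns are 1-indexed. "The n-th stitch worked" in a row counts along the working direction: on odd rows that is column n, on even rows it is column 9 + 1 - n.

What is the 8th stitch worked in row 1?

== STITCH ==
K

Derivation:
Row 1 uses chart row ((1-1) mod 5)+1 = 1. Row 1 is odd, so RS.
Chart row 1 tiled across columns 1-9: K K P K O K K K K
Right side: take the tiled row as-is (worked left to right from column 1).
Stitch 8 in working order -> K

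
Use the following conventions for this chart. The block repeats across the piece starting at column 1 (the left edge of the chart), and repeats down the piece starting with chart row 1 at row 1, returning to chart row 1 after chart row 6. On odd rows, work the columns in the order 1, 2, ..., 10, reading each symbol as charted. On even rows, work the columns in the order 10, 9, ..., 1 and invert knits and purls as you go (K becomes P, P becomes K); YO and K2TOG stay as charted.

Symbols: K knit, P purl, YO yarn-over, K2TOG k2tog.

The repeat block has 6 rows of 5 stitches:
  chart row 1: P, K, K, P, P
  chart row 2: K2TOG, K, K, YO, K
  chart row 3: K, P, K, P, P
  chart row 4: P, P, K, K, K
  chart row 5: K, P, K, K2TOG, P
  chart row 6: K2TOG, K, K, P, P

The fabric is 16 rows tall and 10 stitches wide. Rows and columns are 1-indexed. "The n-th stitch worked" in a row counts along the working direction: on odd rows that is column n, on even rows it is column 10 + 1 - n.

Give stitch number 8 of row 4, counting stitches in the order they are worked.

Stitch:
P

Derivation:
Row 4 uses chart row ((4-1) mod 6)+1 = 4. Row 4 is even, so WS.
Chart row 4 tiled across columns 1-10: P P K K K P P K K K
WS row: flip the tiled sequence (start at column 10) and apply K<->P; YO and K2TOG stay.
Row 4 as worked: P P P K K P P P K K
The 8th stitch worked is P.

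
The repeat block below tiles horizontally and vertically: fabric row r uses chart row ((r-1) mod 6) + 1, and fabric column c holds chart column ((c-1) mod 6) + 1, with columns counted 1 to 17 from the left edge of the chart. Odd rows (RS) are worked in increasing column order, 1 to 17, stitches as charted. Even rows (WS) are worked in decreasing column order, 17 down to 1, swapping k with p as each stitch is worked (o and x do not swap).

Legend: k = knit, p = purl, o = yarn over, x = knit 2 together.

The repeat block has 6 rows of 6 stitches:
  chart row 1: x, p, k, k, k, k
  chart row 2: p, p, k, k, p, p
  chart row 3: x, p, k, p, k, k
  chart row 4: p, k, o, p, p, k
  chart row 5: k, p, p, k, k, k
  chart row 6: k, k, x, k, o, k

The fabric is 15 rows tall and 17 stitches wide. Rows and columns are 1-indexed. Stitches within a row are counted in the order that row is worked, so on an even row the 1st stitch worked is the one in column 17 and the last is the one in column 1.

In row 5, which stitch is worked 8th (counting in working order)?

Row 5 uses chart row ((5-1) mod 6)+1 = 5. Row 5 is odd, so RS.
Chart row 5 tiled across columns 1-17: k p p k k k k p p k k k k p p k k
RS: work column 1 to column 17, symbols as charted — the tiled row is the row as worked.
Counting 8 along the worked row gives p.

== STITCH ==
p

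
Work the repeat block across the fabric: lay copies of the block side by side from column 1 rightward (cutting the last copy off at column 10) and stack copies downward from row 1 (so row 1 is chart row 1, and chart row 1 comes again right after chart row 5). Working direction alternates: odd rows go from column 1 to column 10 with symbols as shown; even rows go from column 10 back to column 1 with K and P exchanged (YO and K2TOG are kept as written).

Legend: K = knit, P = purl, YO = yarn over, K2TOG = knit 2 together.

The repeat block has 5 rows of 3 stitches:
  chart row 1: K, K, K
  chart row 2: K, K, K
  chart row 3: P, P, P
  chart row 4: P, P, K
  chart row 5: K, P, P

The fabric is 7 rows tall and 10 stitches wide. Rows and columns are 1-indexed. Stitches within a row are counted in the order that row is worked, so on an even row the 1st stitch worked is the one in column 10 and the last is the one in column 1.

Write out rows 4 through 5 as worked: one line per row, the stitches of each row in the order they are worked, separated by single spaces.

Rows as worked:
K P K K P K K P K K
K P P K P P K P P K

Derivation:
Row 4: chart row 4, WS - tiled (columns 1-10): P P K P P K P P K P; work from column 10 back to 1 with K<->P swapped.
Row 5: chart row 5, RS - tile across columns 1-10 and work as-is.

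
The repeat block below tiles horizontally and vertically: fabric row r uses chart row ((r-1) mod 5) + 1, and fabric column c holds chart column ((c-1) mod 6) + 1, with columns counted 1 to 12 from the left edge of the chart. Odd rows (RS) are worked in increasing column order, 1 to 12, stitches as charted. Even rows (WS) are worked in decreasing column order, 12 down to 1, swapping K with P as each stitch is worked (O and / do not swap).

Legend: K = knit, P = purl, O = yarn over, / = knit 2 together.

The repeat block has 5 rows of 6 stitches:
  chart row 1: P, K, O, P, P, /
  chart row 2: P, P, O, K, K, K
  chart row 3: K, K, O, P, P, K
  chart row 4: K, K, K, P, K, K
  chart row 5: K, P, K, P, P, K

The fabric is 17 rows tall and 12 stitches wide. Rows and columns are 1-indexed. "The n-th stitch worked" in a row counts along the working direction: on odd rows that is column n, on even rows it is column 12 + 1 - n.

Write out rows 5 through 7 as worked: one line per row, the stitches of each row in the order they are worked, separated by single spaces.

Row 5: chart row 5, RS - tile across columns 1-12 and work as-is.
Row 6: chart row 1, WS - tiled (columns 1-12): P K O P P / P K O P P /; work from column 12 back to 1 with K<->P swapped.
Row 7: chart row 2, RS - tile across columns 1-12 and work as-is.

Rows as worked:
K P K P P K K P K P P K
/ K K O P K / K K O P K
P P O K K K P P O K K K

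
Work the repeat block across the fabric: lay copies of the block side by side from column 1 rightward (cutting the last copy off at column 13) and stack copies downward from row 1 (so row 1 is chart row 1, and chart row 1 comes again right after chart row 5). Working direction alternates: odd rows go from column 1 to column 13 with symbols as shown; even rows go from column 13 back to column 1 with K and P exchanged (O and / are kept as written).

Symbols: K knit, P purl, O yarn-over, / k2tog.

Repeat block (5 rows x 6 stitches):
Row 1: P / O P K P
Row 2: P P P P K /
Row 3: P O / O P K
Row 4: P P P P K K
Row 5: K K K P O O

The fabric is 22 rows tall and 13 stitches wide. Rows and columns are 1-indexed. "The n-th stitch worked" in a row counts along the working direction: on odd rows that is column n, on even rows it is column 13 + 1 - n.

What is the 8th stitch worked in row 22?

== STITCH ==
/

Derivation:
Row 22: (22-1) mod 5 = 1, so use chart row 2. Even row -> WS.
Chart row 2 tiled across columns 1-13: P P P P K / P P P P K / P
Wrong side: read the tiled row from column 13 down to 1 and exchange K with P (leave O, /).
Row 22 as worked: K / P K K K K / P K K K K
Stitch 8 in working order -> /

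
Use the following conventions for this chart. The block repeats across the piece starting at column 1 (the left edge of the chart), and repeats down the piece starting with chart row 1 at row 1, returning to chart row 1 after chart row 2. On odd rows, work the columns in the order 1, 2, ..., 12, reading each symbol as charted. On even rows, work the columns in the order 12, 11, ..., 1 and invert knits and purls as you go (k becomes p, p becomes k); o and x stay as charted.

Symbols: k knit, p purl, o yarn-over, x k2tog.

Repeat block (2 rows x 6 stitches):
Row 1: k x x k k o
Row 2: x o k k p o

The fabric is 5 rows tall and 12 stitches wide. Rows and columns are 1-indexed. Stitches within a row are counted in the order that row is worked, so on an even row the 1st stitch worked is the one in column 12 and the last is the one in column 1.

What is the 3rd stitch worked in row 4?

For row 4: chart row = ((4-1) mod 2) + 1 = 2; this is a WS (even) row.
Chart row 2 tiled across columns 1-12: x o k k p o x o k k p o
WS row: flip the tiled sequence (start at column 12) and apply k<->p; o and x stay.
Row 4 as worked: o k p p o x o k p p o x
The 3rd stitch worked is p.

Stitch:
p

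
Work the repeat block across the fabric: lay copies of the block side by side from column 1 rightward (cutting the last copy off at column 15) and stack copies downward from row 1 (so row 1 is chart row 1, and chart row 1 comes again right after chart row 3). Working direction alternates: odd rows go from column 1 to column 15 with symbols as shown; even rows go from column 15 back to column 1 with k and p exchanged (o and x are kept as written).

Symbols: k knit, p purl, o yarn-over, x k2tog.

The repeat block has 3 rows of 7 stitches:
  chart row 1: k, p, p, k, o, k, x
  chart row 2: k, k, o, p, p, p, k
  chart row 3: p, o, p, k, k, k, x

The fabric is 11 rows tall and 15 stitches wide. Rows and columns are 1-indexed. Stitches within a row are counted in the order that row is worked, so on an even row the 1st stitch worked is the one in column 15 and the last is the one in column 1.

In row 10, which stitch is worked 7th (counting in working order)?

Row 10: (10-1) mod 3 = 0, so use chart row 1. Even row -> WS.
Chart row 1 tiled across columns 1-15: k p p k o k x k p p k o k x k
WS: work from column 15 back to column 1 (reverse the tiled row), swapping k<->p (o and x unchanged).
Row 10 as worked: p x p o p k k p x p o p k k p
Stitch 7 in working order -> k

Result:
k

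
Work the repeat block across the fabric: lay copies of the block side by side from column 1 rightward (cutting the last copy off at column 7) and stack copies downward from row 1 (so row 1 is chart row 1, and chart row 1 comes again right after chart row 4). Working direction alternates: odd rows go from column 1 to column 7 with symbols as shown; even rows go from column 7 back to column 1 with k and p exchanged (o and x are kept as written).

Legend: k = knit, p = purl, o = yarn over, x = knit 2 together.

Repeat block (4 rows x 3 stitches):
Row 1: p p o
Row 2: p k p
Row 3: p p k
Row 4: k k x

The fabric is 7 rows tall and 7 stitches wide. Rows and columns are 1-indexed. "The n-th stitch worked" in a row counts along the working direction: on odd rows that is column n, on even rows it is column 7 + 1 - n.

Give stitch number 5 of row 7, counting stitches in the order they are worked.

Row 7 uses chart row ((7-1) mod 4)+1 = 3. Row 7 is odd, so RS.
Chart row 3 tiled across columns 1-7: p p k p p k p
RS row: no reversal, no swap; stitch n worked = column n.
Counting 5 along the worked row gives p.

== STITCH ==
p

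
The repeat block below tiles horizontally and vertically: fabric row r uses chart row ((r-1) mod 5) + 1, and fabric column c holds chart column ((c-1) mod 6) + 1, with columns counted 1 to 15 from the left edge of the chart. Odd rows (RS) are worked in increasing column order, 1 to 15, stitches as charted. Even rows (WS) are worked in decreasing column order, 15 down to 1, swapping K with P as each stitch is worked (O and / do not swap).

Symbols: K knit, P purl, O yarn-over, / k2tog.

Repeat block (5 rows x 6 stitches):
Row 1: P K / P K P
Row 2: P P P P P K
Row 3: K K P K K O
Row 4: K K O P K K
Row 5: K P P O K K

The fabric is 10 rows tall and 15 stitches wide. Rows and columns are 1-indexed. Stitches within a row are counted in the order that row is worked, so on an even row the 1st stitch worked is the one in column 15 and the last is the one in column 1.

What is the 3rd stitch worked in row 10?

Row 10: (10-1) mod 5 = 4, so use chart row 5. Even row -> WS.
Chart row 5 tiled across columns 1-15: K P P O K K K P P O K K K P P
Wrong side: read the tiled row from column 15 down to 1 and exchange K with P (leave O, /).
Row 10 as worked: K K P P P O K K P P P O K K P
The 3rd stitch worked is P.

Result:
P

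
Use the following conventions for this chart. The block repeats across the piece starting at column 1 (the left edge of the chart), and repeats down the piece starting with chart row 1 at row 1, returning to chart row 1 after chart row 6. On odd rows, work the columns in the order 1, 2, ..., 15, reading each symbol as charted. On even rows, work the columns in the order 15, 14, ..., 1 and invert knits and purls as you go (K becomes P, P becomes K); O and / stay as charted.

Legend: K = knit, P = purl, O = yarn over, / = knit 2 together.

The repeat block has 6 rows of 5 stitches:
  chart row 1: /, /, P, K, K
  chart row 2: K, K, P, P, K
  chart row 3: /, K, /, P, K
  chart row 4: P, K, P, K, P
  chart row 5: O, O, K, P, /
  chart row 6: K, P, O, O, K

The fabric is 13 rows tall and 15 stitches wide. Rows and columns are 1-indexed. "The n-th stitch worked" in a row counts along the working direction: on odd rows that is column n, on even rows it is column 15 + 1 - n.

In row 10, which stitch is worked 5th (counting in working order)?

Result:
K

Derivation:
Row 10: (10-1) mod 6 = 3, so use chart row 4. Even row -> WS.
Chart row 4 tiled across columns 1-15: P K P K P P K P K P P K P K P
WS row: flip the tiled sequence (start at column 15) and apply K<->P; O and / stay.
Row 10 as worked: K P K P K K P K P K K P K P K
The 5th stitch worked is K.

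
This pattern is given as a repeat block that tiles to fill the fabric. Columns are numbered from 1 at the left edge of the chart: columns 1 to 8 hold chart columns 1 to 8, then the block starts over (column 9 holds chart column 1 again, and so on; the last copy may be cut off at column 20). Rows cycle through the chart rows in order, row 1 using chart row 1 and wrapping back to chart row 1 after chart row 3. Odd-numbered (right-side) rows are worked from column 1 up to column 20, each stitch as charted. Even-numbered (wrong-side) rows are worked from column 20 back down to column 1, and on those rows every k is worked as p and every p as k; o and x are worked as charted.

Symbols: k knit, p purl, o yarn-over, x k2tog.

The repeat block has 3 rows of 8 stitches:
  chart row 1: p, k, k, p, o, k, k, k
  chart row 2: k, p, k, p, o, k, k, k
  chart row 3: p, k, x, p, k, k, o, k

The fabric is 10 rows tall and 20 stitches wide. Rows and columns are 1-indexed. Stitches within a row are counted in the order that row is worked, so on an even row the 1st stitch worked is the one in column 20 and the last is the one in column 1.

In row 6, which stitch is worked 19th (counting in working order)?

Stitch:
p

Derivation:
Row 6: (6-1) mod 3 = 2, so use chart row 3. Even row -> WS.
Chart row 3 tiled across columns 1-20: p k x p k k o k p k x p k k o k p k x p
WS row: flip the tiled sequence (start at column 20) and apply k<->p; o and x stay.
Row 6 as worked: k x p k p o p p k x p k p o p p k x p k
Counting 19 along the worked row gives p.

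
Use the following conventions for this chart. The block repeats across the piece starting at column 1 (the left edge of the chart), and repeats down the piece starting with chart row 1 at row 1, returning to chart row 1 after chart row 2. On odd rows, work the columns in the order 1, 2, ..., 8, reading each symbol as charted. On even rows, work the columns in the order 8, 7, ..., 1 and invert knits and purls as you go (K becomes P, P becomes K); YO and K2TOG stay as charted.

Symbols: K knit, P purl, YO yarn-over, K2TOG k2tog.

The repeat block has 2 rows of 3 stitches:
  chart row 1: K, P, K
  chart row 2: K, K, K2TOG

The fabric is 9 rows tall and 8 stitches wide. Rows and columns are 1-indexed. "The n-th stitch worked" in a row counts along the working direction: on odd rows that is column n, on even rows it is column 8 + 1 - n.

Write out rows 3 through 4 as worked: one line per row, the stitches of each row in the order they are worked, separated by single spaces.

Result:
K P K K P K K P
P P K2TOG P P K2TOG P P

Derivation:
Row 3: chart row 1, RS - tile across columns 1-8 and work as-is.
Row 4: chart row 2, WS - tiled (columns 1-8): K K K2TOG K K K2TOG K K; work from column 8 back to 1 with K<->P swapped.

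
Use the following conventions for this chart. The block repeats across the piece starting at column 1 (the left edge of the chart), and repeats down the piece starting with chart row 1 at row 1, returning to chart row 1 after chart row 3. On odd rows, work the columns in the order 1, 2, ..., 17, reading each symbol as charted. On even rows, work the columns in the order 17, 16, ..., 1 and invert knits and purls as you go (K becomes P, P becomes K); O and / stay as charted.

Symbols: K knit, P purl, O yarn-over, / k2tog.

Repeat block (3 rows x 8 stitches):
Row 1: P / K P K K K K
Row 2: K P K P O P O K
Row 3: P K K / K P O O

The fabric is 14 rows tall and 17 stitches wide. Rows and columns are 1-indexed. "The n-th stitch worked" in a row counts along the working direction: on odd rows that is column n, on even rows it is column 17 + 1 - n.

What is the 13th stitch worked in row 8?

Result:
O

Derivation:
For row 8: chart row = ((8-1) mod 3) + 1 = 2; this is a WS (even) row.
Chart row 2 tiled across columns 1-17: K P K P O P O K K P K P O P O K K
WS: work from column 17 back to column 1 (reverse the tiled row), swapping K<->P (O and / unchanged).
Row 8 as worked: P P O K O K P K P P O K O K P K P
Counting 13 along the worked row gives O.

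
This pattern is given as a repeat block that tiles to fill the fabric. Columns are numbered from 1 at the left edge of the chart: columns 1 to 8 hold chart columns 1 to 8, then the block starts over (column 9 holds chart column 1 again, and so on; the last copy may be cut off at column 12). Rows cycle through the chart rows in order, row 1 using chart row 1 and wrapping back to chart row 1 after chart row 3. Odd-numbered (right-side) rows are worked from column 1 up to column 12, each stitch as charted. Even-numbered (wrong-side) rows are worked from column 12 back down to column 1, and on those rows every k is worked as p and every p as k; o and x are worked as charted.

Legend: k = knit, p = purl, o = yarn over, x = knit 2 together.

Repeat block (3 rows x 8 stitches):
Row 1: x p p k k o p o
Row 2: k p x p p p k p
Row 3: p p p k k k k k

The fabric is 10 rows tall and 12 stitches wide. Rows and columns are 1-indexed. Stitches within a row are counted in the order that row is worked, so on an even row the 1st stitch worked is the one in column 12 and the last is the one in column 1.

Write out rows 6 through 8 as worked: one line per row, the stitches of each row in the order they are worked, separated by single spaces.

Row 6: chart row 3, WS - tiled (columns 1-12): p p p k k k k k p p p k; work from column 12 back to 1 with k<->p swapped.
Row 7: chart row 1, RS - tile across columns 1-12 and work as-is.
Row 8: chart row 2, WS - tiled (columns 1-12): k p x p p p k p k p x p; work from column 12 back to 1 with k<->p swapped.

Rows as worked:
p k k k p p p p p k k k
x p p k k o p o x p p k
k x k p k p k k k x k p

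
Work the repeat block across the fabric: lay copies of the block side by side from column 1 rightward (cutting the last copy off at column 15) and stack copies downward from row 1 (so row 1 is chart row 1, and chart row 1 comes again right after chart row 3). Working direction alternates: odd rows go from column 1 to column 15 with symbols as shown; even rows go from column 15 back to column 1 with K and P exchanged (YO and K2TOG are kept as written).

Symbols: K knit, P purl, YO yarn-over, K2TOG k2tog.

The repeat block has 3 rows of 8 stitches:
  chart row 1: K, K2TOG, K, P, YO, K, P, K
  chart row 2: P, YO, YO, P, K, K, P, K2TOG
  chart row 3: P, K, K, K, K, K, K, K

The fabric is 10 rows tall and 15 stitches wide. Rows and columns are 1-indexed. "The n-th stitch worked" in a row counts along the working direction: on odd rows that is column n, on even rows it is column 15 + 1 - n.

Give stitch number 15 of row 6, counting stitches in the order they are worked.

Row 6 uses chart row ((6-1) mod 3)+1 = 3. Row 6 is even, so WS.
Chart row 3 tiled across columns 1-15: P K K K K K K K P K K K K K K
WS row: flip the tiled sequence (start at column 15) and apply K<->P; YO and K2TOG stay.
Row 6 as worked: P P P P P P K P P P P P P P K
Counting 15 along the worked row gives K.

Result:
K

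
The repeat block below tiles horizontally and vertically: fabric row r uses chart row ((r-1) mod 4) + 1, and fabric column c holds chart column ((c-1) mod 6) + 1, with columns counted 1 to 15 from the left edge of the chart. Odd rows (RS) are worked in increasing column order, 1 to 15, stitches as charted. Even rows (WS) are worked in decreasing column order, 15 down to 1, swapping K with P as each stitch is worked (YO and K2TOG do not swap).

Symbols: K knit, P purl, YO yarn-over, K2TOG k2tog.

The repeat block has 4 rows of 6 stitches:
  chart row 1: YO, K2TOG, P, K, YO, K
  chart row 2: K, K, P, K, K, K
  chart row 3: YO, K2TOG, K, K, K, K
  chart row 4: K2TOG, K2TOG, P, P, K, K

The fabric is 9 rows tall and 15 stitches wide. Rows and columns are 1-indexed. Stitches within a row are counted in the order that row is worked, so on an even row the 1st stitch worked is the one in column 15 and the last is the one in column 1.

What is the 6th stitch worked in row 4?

Result:
K

Derivation:
Row 4: (4-1) mod 4 = 3, so use chart row 4. Even row -> WS.
Chart row 4 tiled across columns 1-15: K2TOG K2TOG P P K K K2TOG K2TOG P P K K K2TOG K2TOG P
WS: work from column 15 back to column 1 (reverse the tiled row), swapping K<->P (YO and K2TOG unchanged).
Row 4 as worked: K K2TOG K2TOG P P K K K2TOG K2TOG P P K K K2TOG K2TOG
Counting 6 along the worked row gives K.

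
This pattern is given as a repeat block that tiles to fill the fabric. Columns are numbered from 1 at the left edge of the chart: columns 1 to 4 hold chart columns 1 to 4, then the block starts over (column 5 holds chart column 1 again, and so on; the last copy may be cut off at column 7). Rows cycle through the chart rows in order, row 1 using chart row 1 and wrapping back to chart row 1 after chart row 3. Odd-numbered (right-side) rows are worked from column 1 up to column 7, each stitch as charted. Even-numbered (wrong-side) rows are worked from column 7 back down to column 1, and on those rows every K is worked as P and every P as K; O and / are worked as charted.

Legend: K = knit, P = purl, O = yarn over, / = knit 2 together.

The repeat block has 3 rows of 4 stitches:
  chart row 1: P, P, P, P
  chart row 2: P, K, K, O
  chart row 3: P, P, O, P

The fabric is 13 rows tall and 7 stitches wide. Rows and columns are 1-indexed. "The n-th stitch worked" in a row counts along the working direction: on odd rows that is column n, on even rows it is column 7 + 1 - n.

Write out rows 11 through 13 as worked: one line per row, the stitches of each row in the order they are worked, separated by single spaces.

Row 11: chart row 2, RS - tile across columns 1-7 and work as-is.
Row 12: chart row 3, WS - tiled (columns 1-7): P P O P P P O; work from column 7 back to 1 with K<->P swapped.
Row 13: chart row 1, RS - tile across columns 1-7 and work as-is.

Result:
P K K O P K K
O K K K O K K
P P P P P P P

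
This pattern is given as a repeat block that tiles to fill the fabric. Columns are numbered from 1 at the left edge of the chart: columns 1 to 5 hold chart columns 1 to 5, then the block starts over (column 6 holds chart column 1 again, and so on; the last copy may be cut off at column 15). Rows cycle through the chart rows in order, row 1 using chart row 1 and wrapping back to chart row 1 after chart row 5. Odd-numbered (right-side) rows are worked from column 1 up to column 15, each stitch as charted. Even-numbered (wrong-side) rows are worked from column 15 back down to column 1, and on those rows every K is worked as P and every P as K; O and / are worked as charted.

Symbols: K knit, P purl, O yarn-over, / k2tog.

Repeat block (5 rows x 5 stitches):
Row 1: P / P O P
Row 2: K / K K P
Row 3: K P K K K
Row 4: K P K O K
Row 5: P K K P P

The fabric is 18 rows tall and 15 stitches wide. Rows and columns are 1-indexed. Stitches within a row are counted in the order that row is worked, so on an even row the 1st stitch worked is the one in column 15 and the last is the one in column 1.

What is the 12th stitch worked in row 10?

Row 10: (10-1) mod 5 = 4, so use chart row 5. Even row -> WS.
Chart row 5 tiled across columns 1-15: P K K P P P K K P P P K K P P
Wrong side: read the tiled row from column 15 down to 1 and exchange K with P (leave O, /).
Row 10 as worked: K K P P K K K P P K K K P P K
The 12th stitch worked is K.

Result:
K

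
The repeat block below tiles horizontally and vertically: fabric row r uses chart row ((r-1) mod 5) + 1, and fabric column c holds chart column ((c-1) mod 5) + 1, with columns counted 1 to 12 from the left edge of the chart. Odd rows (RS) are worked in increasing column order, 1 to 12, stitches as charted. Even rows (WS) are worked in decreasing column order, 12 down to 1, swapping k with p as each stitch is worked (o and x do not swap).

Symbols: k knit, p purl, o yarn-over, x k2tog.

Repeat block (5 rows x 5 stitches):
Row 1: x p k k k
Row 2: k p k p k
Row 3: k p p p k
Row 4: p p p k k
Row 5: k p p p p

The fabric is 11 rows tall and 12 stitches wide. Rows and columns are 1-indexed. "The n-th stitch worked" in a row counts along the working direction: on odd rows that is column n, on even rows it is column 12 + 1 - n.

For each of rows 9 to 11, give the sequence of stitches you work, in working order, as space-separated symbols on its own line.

Row 9: chart row 4, RS - tile across columns 1-12 and work as-is.
Row 10: chart row 5, WS - tiled (columns 1-12): k p p p p k p p p p k p; work from column 12 back to 1 with k<->p swapped.
Row 11: chart row 1, RS - tile across columns 1-12 and work as-is.

Result:
p p p k k p p p k k p p
k p k k k k p k k k k p
x p k k k x p k k k x p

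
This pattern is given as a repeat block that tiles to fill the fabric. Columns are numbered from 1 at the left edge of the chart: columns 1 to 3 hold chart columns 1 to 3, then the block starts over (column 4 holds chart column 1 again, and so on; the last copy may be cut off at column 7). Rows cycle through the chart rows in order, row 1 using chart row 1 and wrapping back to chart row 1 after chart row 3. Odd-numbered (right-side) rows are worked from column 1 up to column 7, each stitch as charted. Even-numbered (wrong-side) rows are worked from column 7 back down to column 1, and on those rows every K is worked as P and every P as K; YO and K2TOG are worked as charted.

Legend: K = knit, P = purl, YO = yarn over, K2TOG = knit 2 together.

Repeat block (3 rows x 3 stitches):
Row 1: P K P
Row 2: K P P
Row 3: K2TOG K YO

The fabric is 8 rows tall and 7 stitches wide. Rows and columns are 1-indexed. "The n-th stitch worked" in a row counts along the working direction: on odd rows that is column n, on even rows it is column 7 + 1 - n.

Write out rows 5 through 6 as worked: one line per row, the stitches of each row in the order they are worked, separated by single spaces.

== ROWS AS WORKED ==
K P P K P P K
K2TOG YO P K2TOG YO P K2TOG

Derivation:
Row 5: chart row 2, RS - tile across columns 1-7 and work as-is.
Row 6: chart row 3, WS - tiled (columns 1-7): K2TOG K YO K2TOG K YO K2TOG; work from column 7 back to 1 with K<->P swapped.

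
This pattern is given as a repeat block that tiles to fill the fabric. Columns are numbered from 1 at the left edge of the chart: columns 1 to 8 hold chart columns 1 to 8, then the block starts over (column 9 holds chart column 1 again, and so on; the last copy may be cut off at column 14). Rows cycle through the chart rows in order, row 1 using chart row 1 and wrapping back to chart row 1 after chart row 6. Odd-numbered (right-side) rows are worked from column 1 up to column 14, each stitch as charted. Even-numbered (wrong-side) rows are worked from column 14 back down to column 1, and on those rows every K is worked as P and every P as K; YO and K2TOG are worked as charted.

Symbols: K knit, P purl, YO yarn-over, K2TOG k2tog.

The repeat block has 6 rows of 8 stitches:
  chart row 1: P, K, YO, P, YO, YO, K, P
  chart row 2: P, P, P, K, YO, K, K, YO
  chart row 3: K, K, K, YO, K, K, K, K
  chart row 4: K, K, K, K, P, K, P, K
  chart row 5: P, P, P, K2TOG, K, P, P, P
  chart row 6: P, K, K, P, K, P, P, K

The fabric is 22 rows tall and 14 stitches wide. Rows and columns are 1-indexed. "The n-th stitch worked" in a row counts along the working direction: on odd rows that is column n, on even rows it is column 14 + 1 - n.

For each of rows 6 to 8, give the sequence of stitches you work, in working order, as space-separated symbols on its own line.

Row 6: chart row 6, WS - tiled (columns 1-14): P K K P K P P K P K K P K P; work from column 14 back to 1 with K<->P swapped.
Row 7: chart row 1, RS - tile across columns 1-14 and work as-is.
Row 8: chart row 2, WS - tiled (columns 1-14): P P P K YO K K YO P P P K YO K; work from column 14 back to 1 with K<->P swapped.

== ROWS AS WORKED ==
K P K P P K P K K P K P P K
P K YO P YO YO K P P K YO P YO YO
P YO P K K K YO P P YO P K K K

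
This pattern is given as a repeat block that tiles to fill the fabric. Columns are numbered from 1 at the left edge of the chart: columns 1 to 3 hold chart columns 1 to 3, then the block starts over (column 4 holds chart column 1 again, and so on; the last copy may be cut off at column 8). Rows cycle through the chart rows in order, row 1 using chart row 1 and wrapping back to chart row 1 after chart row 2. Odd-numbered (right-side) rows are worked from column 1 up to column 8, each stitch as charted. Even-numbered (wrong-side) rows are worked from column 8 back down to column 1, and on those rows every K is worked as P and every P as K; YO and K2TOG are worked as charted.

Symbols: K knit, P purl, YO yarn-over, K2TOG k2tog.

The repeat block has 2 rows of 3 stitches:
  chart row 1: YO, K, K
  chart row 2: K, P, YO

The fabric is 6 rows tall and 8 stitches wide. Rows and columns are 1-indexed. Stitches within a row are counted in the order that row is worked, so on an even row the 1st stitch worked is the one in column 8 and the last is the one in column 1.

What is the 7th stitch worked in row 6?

Stitch:
K

Derivation:
Row 6 uses chart row ((6-1) mod 2)+1 = 2. Row 6 is even, so WS.
Chart row 2 tiled across columns 1-8: K P YO K P YO K P
WS: work from column 8 back to column 1 (reverse the tiled row), swapping K<->P (YO and K2TOG unchanged).
Row 6 as worked: K P YO K P YO K P
Counting 7 along the worked row gives K.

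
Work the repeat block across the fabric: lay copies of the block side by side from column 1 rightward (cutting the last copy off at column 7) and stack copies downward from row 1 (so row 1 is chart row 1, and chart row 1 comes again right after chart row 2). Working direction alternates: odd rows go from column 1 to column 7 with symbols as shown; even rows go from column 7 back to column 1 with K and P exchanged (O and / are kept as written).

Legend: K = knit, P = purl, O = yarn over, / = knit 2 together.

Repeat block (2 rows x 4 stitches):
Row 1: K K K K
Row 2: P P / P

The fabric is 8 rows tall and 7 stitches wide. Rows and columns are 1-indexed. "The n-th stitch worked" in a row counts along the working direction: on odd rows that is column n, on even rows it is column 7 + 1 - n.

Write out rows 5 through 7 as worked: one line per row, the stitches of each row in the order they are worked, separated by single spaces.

Rows as worked:
K K K K K K K
/ K K K / K K
K K K K K K K

Derivation:
Row 5: chart row 1, RS - tile across columns 1-7 and work as-is.
Row 6: chart row 2, WS - tiled (columns 1-7): P P / P P P /; work from column 7 back to 1 with K<->P swapped.
Row 7: chart row 1, RS - tile across columns 1-7 and work as-is.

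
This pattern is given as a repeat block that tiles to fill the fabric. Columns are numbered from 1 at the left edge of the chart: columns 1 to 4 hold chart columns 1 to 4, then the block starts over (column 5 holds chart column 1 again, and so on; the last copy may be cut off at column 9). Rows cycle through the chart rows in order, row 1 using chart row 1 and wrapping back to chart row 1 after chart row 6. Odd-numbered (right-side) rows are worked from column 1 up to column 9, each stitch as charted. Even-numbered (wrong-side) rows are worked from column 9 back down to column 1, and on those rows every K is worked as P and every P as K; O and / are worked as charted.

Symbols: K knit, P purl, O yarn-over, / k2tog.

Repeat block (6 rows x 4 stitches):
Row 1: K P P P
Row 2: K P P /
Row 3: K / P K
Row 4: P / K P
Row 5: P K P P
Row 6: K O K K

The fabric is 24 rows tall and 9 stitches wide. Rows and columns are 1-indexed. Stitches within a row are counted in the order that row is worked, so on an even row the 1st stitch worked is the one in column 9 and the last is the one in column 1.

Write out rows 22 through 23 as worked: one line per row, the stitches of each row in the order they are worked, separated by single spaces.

Row 22: chart row 4, WS - tiled (columns 1-9): P / K P P / K P P; work from column 9 back to 1 with K<->P swapped.
Row 23: chart row 5, RS - tile across columns 1-9 and work as-is.

Rows as worked:
K K P / K K P / K
P K P P P K P P P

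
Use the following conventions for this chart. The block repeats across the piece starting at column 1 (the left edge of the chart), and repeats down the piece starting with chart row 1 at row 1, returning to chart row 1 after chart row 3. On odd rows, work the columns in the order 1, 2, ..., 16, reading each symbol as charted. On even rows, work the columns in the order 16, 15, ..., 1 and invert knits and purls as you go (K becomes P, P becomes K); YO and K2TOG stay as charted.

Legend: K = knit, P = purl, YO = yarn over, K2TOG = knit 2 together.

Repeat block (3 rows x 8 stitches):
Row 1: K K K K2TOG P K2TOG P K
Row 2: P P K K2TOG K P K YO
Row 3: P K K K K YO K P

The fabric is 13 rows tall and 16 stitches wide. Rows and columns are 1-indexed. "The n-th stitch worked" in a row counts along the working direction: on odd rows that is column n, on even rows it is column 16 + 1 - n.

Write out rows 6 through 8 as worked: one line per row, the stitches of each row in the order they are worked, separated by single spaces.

Result:
K P YO P P P P K K P YO P P P P K
K K K K2TOG P K2TOG P K K K K K2TOG P K2TOG P K
YO P K P K2TOG P K K YO P K P K2TOG P K K

Derivation:
Row 6: chart row 3, WS - tiled (columns 1-16): P K K K K YO K P P K K K K YO K P; work from column 16 back to 1 with K<->P swapped.
Row 7: chart row 1, RS - tile across columns 1-16 and work as-is.
Row 8: chart row 2, WS - tiled (columns 1-16): P P K K2TOG K P K YO P P K K2TOG K P K YO; work from column 16 back to 1 with K<->P swapped.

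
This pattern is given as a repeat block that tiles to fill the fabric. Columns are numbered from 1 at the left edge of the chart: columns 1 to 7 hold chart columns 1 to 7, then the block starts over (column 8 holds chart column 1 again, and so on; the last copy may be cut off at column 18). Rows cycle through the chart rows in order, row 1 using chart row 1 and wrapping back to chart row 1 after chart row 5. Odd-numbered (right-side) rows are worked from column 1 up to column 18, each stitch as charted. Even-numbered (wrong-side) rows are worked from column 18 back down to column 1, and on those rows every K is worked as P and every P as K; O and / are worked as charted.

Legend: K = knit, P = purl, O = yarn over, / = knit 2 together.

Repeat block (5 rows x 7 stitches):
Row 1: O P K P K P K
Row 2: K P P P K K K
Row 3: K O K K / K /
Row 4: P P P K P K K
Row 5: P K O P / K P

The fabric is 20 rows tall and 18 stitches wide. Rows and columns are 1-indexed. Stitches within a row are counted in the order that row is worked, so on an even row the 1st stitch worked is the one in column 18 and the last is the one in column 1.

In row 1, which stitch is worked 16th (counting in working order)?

Row 1: (1-1) mod 5 = 0, so use chart row 1. Odd row -> RS.
Chart row 1 tiled across columns 1-18: O P K P K P K O P K P K P K O P K P
RS: work column 1 to column 18, symbols as charted — the tiled row is the row as worked.
The 16th stitch worked is P.

Stitch:
P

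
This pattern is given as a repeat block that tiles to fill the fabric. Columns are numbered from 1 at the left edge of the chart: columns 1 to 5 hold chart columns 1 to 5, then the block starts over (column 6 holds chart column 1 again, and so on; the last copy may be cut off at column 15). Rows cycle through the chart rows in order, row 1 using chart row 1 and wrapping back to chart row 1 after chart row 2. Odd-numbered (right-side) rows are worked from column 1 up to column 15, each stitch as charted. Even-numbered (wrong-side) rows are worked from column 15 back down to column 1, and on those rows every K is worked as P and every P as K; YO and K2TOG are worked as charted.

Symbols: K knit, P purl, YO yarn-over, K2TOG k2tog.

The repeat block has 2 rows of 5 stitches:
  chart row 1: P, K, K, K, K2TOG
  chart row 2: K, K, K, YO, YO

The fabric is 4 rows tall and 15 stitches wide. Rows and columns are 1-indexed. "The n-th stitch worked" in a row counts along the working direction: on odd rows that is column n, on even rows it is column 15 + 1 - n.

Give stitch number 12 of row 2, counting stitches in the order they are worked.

Row 2: (2-1) mod 2 = 1, so use chart row 2. Even row -> WS.
Chart row 2 tiled across columns 1-15: K K K YO YO K K K YO YO K K K YO YO
Wrong side: read the tiled row from column 15 down to 1 and exchange K with P (leave YO, K2TOG).
Row 2 as worked: YO YO P P P YO YO P P P YO YO P P P
Counting 12 along the worked row gives YO.

== STITCH ==
YO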